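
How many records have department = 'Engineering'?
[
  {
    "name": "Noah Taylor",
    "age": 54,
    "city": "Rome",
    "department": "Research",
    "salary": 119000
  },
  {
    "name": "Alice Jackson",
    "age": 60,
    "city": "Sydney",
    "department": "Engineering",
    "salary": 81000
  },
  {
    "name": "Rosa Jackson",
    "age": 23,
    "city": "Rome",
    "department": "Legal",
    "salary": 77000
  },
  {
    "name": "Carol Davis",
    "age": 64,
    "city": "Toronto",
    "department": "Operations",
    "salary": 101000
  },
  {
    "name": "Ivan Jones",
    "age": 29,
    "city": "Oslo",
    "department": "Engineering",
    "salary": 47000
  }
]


Data: 5 records
Condition: department = 'Engineering'

Checking each record:
  Noah Taylor: Research
  Alice Jackson: Engineering MATCH
  Rosa Jackson: Legal
  Carol Davis: Operations
  Ivan Jones: Engineering MATCH

Count: 2

2


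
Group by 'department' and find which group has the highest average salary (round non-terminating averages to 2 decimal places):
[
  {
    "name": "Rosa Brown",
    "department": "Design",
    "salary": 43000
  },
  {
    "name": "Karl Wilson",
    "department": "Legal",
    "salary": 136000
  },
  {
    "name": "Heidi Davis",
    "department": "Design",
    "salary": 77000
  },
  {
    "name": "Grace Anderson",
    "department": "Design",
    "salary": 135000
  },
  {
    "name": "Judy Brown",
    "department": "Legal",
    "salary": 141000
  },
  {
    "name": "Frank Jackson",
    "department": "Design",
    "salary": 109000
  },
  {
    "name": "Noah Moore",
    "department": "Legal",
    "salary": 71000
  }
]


Group by: department

Groups:
  Design: 4 people, avg salary = 364000/4 = $91000
  Legal: 3 people, avg salary = 348000/3 = $116000

Highest average salary: Legal ($116000)

Legal ($116000)


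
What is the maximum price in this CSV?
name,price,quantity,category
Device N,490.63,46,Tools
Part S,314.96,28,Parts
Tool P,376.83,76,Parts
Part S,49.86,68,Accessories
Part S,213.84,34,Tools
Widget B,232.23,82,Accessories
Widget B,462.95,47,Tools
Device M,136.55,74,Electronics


Computing maximum price:
Values: [490.63, 314.96, 376.83, 49.86, 213.84, 232.23, 462.95, 136.55]
Max = 490.63

490.63


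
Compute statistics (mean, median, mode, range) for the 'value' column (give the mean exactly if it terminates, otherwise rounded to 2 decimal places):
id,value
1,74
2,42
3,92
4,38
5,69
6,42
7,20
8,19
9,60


Data: [74, 42, 92, 38, 69, 42, 20, 19, 60]
Count: 9
Sum: 456
Mean: 456/9 ≈ 50.67 (rounded to 2 decimal places)
Sorted: [19, 20, 38, 42, 42, 60, 69, 74, 92]
Median: 42.0
Mode: 42 (2 times)
Range: 92 - 19 = 73
Min: 19, Max: 92

mean≈50.67, median=42.0, mode=42, range=73


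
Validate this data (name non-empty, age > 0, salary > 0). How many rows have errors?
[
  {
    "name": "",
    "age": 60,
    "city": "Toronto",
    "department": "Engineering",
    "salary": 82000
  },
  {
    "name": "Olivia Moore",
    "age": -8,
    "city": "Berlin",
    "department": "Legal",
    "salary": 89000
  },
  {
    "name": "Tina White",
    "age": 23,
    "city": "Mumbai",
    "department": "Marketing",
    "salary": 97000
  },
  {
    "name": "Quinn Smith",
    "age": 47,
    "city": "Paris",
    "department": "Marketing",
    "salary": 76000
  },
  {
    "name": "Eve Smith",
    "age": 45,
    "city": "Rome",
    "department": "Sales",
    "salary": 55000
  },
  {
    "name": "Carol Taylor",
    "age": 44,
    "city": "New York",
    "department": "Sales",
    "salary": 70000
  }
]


Validating 6 records:
Rules: name non-empty, age > 0, salary > 0

  Row 1 (???): empty name
  Row 2 (Olivia Moore): negative age: -8
  Row 3 (Tina White): OK
  Row 4 (Quinn Smith): OK
  Row 5 (Eve Smith): OK
  Row 6 (Carol Taylor): OK

Total errors: 2

2 errors


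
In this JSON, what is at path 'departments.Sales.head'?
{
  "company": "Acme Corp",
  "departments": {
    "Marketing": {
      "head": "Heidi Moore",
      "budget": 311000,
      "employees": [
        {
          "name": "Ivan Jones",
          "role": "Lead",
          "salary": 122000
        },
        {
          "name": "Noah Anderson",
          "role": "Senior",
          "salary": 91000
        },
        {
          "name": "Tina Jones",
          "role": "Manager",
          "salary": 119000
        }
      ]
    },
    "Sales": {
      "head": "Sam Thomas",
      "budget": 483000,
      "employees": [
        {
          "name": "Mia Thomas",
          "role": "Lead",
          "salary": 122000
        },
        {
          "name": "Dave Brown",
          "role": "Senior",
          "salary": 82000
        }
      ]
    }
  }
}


Path: departments.Sales.head

Navigate:
  -> departments
  -> Sales
  -> head = 'Sam Thomas'

Sam Thomas


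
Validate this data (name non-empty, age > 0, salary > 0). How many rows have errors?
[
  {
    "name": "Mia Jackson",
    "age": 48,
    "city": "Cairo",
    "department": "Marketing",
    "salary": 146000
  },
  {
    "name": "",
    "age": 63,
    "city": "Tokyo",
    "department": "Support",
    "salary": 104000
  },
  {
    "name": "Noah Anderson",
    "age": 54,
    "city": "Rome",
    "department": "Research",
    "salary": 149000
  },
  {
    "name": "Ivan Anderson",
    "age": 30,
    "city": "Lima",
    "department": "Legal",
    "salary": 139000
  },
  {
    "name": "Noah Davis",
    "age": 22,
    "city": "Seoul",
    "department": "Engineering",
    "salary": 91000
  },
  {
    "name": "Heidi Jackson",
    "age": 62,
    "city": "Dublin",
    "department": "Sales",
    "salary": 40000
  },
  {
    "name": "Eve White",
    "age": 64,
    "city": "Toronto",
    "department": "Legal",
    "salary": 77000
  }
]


Validating 7 records:
Rules: name non-empty, age > 0, salary > 0

  Row 1 (Mia Jackson): OK
  Row 2 (???): empty name
  Row 3 (Noah Anderson): OK
  Row 4 (Ivan Anderson): OK
  Row 5 (Noah Davis): OK
  Row 6 (Heidi Jackson): OK
  Row 7 (Eve White): OK

Total errors: 1

1 errors


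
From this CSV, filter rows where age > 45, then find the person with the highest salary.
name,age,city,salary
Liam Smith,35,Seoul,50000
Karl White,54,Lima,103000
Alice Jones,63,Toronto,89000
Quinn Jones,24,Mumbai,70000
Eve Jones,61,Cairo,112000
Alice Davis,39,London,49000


Filter: age > 45
Sort by: salary (descending)

Filtered records (3):
  Eve Jones, age 61, salary $112000
  Karl White, age 54, salary $103000
  Alice Jones, age 63, salary $89000

Highest salary: Eve Jones ($112000)

Eve Jones


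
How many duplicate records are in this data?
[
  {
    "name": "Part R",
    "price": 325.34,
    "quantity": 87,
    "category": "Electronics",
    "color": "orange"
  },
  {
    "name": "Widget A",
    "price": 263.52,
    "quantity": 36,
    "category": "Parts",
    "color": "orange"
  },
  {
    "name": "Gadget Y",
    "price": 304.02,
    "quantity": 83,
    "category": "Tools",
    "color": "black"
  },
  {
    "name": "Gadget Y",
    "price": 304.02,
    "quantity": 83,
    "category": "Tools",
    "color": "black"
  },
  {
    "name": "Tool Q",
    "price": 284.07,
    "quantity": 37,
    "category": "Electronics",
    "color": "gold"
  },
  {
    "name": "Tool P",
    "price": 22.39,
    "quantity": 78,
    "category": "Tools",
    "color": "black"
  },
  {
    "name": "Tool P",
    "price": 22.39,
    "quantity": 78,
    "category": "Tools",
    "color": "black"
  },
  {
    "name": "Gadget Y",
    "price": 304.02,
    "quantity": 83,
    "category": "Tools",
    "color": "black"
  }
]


Checking 8 records for duplicates:

  Row 1: Part R ($325.34, qty 87)
  Row 2: Widget A ($263.52, qty 36)
  Row 3: Gadget Y ($304.02, qty 83)
  Row 4: Gadget Y ($304.02, qty 83) <-- DUPLICATE
  Row 5: Tool Q ($284.07, qty 37)
  Row 6: Tool P ($22.39, qty 78)
  Row 7: Tool P ($22.39, qty 78) <-- DUPLICATE
  Row 8: Gadget Y ($304.02, qty 83) <-- DUPLICATE

Duplicates found: 3
Unique records: 5

3 duplicates, 5 unique


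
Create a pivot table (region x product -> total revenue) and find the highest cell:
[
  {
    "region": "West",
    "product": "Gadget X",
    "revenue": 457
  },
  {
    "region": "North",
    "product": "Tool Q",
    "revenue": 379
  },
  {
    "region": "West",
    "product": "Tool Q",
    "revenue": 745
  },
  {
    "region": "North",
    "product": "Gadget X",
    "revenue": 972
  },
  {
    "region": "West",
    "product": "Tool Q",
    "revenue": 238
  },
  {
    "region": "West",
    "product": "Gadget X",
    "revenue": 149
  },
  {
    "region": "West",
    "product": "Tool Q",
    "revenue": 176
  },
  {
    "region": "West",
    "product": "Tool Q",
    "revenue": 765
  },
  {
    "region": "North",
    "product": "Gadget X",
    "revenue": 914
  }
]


Pivot: region (rows) x product (columns) -> total revenue

     Gadget X      Tool Q      
North         1886           379  
West           606          1924  

Highest: West / Tool Q = $1924

West / Tool Q = $1924


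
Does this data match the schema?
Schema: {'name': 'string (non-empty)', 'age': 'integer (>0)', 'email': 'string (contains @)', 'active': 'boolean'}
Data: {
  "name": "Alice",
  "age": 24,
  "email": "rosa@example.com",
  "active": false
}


Validating each field against schema:
  name: OK (non-empty string)
  age: OK (positive integer)
  email: OK (string with @)
  active: OK (boolean)

Result: VALID

VALID


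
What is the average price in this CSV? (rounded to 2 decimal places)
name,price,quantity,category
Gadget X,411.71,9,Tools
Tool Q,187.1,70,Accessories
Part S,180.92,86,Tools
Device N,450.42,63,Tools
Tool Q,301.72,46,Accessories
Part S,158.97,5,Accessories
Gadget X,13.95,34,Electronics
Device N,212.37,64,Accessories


Computing average price:
Values: [411.71, 187.1, 180.92, 450.42, 301.72, 158.97, 13.95, 212.37]
Sum = 1917.16
Count = 8
Average = 1917.16/8 = 239.645 exactly -> 239.65 (rounded half-up to 2 decimal places)

239.65


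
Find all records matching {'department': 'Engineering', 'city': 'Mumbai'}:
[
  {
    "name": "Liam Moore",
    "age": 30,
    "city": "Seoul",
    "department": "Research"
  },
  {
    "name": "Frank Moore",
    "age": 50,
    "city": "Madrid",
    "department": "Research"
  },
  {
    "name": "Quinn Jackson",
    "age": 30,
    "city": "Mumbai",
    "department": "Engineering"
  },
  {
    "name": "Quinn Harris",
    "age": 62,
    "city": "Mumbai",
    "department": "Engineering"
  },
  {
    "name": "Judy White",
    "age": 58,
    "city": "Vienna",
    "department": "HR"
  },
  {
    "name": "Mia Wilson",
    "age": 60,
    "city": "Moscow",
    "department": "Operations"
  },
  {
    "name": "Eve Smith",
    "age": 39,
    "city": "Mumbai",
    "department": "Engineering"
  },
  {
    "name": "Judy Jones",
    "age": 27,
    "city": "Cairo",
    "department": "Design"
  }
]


Search criteria: {'department': 'Engineering', 'city': 'Mumbai'}

Checking 8 records:
  Liam Moore: {department: Research, city: Seoul}
  Frank Moore: {department: Research, city: Madrid}
  Quinn Jackson: {department: Engineering, city: Mumbai} <-- MATCH
  Quinn Harris: {department: Engineering, city: Mumbai} <-- MATCH
  Judy White: {department: HR, city: Vienna}
  Mia Wilson: {department: Operations, city: Moscow}
  Eve Smith: {department: Engineering, city: Mumbai} <-- MATCH
  Judy Jones: {department: Design, city: Cairo}

Matches: ["Quinn Jackson", "Quinn Harris", "Eve Smith"]

["Quinn Jackson", "Quinn Harris", "Eve Smith"]


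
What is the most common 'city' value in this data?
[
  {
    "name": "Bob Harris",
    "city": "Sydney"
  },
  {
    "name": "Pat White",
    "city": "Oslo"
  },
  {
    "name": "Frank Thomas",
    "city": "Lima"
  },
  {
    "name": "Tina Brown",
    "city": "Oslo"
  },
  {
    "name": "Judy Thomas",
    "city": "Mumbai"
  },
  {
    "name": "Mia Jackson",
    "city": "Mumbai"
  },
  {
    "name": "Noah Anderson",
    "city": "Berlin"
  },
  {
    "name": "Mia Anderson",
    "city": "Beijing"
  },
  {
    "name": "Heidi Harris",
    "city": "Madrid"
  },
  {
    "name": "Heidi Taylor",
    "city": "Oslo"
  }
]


Counting 'city' values across 10 records:

  Oslo: 3 ###
  Mumbai: 2 ##
  Sydney: 1 #
  Lima: 1 #
  Berlin: 1 #
  Beijing: 1 #
  Madrid: 1 #

Most common: Oslo (3 times)

Oslo (3 times)


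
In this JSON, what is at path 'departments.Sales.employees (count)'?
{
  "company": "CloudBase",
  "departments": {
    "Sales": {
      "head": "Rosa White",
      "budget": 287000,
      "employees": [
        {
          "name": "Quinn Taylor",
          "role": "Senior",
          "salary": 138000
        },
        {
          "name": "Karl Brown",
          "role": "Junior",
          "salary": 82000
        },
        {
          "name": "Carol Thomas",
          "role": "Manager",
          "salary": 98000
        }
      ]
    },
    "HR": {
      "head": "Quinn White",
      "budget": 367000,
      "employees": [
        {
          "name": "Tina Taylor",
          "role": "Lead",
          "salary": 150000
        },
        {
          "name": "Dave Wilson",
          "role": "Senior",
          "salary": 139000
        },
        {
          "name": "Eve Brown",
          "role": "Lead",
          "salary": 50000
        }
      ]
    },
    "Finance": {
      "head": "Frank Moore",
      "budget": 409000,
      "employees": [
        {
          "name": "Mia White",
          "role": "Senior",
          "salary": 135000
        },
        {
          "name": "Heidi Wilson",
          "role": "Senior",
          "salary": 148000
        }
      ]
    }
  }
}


Path: departments.Sales.employees (count)

Navigate:
  -> departments
  -> Sales
  -> employees (array, length 3)

3


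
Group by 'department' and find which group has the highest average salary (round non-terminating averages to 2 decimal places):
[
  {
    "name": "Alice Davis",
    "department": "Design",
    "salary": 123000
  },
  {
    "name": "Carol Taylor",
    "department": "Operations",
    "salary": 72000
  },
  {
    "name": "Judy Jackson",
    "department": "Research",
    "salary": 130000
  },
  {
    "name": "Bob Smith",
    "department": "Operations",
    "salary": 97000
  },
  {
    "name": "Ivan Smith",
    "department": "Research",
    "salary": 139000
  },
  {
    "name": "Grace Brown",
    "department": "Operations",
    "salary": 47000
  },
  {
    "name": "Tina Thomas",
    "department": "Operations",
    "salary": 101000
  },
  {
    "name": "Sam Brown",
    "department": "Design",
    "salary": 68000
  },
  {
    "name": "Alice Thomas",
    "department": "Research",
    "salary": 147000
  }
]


Group by: department

Groups:
  Design: 2 people, avg salary = 191000/2 = $95500
  Operations: 4 people, avg salary = 317000/4 = $79250
  Research: 3 people, avg salary = 416000/3 ≈ $138666.67

Highest average salary: Research (≈$138666.67)

Research (≈$138666.67)


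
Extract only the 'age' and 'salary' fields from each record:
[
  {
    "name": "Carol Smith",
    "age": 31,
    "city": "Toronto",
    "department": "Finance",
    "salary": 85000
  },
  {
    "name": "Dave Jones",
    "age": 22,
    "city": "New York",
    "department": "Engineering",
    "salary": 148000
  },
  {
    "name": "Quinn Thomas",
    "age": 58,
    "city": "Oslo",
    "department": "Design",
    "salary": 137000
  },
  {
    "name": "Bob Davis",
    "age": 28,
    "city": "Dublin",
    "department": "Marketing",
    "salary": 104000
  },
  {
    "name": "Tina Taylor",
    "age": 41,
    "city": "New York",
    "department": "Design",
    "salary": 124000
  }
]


Original: 5 records with fields: name, age, city, department, salary
Keep: ['age', 'salary']
Drop: ['name', 'city', 'department']
Result: 5 records, 2 fields each

[
  {
    "age": 31,
    "salary": 85000
  },
  {
    "age": 22,
    "salary": 148000
  },
  {
    "age": 58,
    "salary": 137000
  },
  {
    "age": 28,
    "salary": 104000
  },
  {
    "age": 41,
    "salary": 124000
  }
]


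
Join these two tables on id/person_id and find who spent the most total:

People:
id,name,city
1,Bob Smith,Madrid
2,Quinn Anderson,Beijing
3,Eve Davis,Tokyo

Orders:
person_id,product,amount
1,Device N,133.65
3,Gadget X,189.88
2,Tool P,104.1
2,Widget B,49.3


Join on: people.id = orders.person_id

Joined rows:
  Bob Smith (Madrid) bought Device N for $133.65
  Eve Davis (Tokyo) bought Gadget X for $189.88
  Quinn Anderson (Beijing) bought Tool P for $104.1
  Quinn Anderson (Beijing) bought Widget B for $49.3

Total per person:
  Eve Davis: $189.88
  Quinn Anderson: $153.40
  Bob Smith: $133.65

Top spender: Eve Davis ($189.88)

Eve Davis ($189.88)


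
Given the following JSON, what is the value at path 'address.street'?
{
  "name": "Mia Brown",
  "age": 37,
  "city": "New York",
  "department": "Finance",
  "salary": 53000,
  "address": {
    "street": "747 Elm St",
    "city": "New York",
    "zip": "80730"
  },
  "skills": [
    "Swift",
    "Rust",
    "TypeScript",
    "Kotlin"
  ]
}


Query: address.street
Path: address -> street
Value: 747 Elm St

747 Elm St


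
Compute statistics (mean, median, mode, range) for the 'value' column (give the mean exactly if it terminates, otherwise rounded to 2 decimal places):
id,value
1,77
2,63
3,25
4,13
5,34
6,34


Data: [77, 63, 25, 13, 34, 34]
Count: 6
Sum: 246
Mean: 246/6 = 41
Sorted: [13, 25, 34, 34, 63, 77]
Median: 34.0
Mode: 34 (2 times)
Range: 77 - 13 = 64
Min: 13, Max: 77

mean=41, median=34.0, mode=34, range=64


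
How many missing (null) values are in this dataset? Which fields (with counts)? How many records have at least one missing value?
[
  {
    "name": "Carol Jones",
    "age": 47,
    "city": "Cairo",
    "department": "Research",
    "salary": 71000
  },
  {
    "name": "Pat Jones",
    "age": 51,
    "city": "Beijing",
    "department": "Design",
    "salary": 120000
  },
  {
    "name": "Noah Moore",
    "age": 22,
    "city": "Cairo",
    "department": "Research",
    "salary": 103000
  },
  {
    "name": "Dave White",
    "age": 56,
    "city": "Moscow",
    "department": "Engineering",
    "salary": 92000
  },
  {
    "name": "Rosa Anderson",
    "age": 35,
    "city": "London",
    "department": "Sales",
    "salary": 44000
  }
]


Checking for missing (null) values in 5 records:

  Carol Jones: complete
  Pat Jones: complete
  Noah Moore: complete
  Dave White: complete
  Rosa Anderson: complete

Per field:
  name: 0 missing
  age: 0 missing
  city: 0 missing
  department: 0 missing
  salary: 0 missing

Total missing values: 0
Records with any missing: 0

0 missing values (none); 0 incomplete records


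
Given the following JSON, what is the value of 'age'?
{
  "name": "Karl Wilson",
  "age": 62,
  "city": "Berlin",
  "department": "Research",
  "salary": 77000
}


Looking up field 'age'
Value: 62

62


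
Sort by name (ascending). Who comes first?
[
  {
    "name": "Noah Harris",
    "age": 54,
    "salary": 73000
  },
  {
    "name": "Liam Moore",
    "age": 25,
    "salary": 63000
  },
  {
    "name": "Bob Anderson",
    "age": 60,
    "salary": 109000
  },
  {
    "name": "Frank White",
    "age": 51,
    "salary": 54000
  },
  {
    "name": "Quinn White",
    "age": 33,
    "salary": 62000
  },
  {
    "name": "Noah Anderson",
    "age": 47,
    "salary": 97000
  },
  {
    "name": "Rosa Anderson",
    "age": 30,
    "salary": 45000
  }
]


Sort by: name (ascending)

Sorted order:
  1. Bob Anderson (name = Bob Anderson)
  2. Frank White (name = Frank White)
  3. Liam Moore (name = Liam Moore)
  4. Noah Anderson (name = Noah Anderson)
  5. Noah Harris (name = Noah Harris)
  6. Quinn White (name = Quinn White)
  7. Rosa Anderson (name = Rosa Anderson)

First: Bob Anderson

Bob Anderson


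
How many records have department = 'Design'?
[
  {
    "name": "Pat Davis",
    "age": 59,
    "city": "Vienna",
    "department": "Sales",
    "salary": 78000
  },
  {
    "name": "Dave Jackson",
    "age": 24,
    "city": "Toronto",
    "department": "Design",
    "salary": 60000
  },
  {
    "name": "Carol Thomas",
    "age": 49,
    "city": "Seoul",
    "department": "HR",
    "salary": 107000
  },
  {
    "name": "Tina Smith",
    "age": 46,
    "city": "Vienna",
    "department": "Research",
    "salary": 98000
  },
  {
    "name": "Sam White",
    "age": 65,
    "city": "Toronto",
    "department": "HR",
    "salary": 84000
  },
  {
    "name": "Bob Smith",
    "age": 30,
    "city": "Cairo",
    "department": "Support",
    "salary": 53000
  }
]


Data: 6 records
Condition: department = 'Design'

Checking each record:
  Pat Davis: Sales
  Dave Jackson: Design MATCH
  Carol Thomas: HR
  Tina Smith: Research
  Sam White: HR
  Bob Smith: Support

Count: 1

1


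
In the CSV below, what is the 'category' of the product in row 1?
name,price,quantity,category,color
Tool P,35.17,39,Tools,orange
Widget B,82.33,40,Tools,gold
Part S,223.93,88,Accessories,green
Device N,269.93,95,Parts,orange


Query: Row 1 ('Tool P'), column 'category'
Value: Tools

Tools


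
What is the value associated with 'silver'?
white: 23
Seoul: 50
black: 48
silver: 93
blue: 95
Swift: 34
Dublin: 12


Looking up key 'silver'
Value: 93

93


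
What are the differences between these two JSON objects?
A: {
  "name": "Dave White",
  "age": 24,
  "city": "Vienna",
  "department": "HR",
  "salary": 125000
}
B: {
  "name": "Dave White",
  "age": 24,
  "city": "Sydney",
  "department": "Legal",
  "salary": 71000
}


Comparing each field (in key order):
  name: same
  age: same
  city: DIFFERENT
  department: DIFFERENT
  salary: DIFFERENT
Differences:
  city: Vienna -> Sydney
  department: HR -> Legal
  salary: 125000 -> 71000

3 field(s) changed

3 changes: city, department, salary


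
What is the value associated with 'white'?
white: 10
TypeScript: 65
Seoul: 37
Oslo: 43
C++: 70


Looking up key 'white'
Value: 10

10


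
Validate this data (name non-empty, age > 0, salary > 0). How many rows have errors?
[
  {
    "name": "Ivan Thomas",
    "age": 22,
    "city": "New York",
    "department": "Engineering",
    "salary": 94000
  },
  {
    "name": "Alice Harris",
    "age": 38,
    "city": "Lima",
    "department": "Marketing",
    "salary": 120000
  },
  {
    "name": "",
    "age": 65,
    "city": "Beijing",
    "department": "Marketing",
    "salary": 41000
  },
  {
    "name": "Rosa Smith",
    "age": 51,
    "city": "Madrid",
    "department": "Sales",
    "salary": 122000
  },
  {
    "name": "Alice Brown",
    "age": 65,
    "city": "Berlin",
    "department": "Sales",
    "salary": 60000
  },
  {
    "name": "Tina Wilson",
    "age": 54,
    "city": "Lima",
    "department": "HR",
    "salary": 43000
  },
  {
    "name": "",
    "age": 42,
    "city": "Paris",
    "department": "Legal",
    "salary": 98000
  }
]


Validating 7 records:
Rules: name non-empty, age > 0, salary > 0

  Row 1 (Ivan Thomas): OK
  Row 2 (Alice Harris): OK
  Row 3 (???): empty name
  Row 4 (Rosa Smith): OK
  Row 5 (Alice Brown): OK
  Row 6 (Tina Wilson): OK
  Row 7 (???): empty name

Total errors: 2

2 errors


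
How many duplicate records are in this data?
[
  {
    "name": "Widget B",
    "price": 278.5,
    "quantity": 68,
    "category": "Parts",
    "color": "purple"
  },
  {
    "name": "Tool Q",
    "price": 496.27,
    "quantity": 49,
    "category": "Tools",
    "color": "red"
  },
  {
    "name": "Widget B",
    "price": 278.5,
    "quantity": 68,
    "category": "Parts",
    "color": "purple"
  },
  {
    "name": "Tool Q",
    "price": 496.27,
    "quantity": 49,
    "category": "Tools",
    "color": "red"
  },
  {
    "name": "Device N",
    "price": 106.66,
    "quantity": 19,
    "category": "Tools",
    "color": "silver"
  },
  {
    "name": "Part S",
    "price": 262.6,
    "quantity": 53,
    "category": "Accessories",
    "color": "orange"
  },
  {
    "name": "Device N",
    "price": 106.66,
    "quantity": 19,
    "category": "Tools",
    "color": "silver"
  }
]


Checking 7 records for duplicates:

  Row 1: Widget B ($278.5, qty 68)
  Row 2: Tool Q ($496.27, qty 49)
  Row 3: Widget B ($278.5, qty 68) <-- DUPLICATE
  Row 4: Tool Q ($496.27, qty 49) <-- DUPLICATE
  Row 5: Device N ($106.66, qty 19)
  Row 6: Part S ($262.6, qty 53)
  Row 7: Device N ($106.66, qty 19) <-- DUPLICATE

Duplicates found: 3
Unique records: 4

3 duplicates, 4 unique


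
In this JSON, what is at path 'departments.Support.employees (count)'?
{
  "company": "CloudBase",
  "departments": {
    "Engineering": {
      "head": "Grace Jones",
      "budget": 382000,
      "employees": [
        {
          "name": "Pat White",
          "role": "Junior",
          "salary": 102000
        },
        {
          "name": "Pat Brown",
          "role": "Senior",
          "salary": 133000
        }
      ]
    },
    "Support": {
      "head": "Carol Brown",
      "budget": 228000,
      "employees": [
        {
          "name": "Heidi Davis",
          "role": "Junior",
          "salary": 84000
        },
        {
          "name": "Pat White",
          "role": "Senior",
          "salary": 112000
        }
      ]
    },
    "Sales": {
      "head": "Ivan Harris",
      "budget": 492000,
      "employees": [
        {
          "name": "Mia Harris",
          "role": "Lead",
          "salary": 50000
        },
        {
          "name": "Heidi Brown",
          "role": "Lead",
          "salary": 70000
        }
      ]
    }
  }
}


Path: departments.Support.employees (count)

Navigate:
  -> departments
  -> Support
  -> employees (array, length 2)

2


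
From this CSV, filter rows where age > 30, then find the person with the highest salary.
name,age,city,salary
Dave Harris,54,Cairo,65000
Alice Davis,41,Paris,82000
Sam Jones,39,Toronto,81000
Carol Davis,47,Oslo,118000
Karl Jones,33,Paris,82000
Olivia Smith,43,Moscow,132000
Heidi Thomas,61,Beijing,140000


Filter: age > 30
Sort by: salary (descending)

Filtered records (7):
  Heidi Thomas, age 61, salary $140000
  Olivia Smith, age 43, salary $132000
  Carol Davis, age 47, salary $118000
  Alice Davis, age 41, salary $82000
  Karl Jones, age 33, salary $82000
  Sam Jones, age 39, salary $81000
  Dave Harris, age 54, salary $65000

Highest salary: Heidi Thomas ($140000)

Heidi Thomas


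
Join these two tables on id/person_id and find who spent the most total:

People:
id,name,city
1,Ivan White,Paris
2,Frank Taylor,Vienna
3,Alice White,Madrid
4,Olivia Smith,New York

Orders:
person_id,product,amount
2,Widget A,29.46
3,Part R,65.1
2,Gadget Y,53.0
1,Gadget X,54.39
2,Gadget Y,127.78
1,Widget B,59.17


Join on: people.id = orders.person_id

Joined rows:
  Frank Taylor (Vienna) bought Widget A for $29.46
  Alice White (Madrid) bought Part R for $65.1
  Frank Taylor (Vienna) bought Gadget Y for $53.0
  Ivan White (Paris) bought Gadget X for $54.39
  Frank Taylor (Vienna) bought Gadget Y for $127.78
  Ivan White (Paris) bought Widget B for $59.17

Total per person:
  Frank Taylor: $210.24
  Ivan White: $113.56
  Alice White: $65.10

Top spender: Frank Taylor ($210.24)

Frank Taylor ($210.24)


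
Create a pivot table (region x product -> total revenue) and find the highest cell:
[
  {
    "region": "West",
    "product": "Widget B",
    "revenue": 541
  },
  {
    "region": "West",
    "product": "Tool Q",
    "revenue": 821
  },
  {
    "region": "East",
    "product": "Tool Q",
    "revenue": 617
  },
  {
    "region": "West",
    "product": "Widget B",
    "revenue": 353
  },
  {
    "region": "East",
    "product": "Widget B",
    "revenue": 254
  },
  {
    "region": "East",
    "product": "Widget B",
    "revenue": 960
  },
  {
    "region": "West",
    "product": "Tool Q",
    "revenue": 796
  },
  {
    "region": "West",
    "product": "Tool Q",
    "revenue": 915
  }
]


Pivot: region (rows) x product (columns) -> total revenue

     Tool Q        Widget B    
East           617          1214  
West          2532           894  

Highest: West / Tool Q = $2532

West / Tool Q = $2532


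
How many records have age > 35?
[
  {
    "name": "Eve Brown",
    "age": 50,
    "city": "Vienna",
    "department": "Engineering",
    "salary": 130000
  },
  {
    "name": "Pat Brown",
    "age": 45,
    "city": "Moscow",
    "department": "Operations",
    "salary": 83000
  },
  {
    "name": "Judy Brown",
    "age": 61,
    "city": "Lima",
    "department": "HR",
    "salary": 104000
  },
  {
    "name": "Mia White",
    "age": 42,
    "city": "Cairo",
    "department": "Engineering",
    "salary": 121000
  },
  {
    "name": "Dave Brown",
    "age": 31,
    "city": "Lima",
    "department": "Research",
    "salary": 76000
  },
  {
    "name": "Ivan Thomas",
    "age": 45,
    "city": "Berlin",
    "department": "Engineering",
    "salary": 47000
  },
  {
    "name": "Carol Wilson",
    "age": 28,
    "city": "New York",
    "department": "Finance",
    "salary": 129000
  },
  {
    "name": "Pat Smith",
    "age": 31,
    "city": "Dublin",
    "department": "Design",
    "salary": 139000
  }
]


Data: 8 records
Condition: age > 35

Checking each record:
  Eve Brown: 50 MATCH
  Pat Brown: 45 MATCH
  Judy Brown: 61 MATCH
  Mia White: 42 MATCH
  Dave Brown: 31
  Ivan Thomas: 45 MATCH
  Carol Wilson: 28
  Pat Smith: 31

Count: 5

5


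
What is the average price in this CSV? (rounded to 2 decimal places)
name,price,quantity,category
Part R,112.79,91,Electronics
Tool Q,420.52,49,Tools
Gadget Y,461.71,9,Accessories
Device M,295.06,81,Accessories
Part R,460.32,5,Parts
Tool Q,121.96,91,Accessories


Computing average price:
Values: [112.79, 420.52, 461.71, 295.06, 460.32, 121.96]
Sum = 1872.36
Count = 6
Average = 1872.36/6 = 312.06

312.06


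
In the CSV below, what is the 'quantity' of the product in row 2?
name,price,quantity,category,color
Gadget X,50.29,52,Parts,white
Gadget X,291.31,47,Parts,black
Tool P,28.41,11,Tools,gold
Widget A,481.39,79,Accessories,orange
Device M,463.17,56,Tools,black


Query: Row 2 ('Gadget X'), column 'quantity'
Value: 47

47


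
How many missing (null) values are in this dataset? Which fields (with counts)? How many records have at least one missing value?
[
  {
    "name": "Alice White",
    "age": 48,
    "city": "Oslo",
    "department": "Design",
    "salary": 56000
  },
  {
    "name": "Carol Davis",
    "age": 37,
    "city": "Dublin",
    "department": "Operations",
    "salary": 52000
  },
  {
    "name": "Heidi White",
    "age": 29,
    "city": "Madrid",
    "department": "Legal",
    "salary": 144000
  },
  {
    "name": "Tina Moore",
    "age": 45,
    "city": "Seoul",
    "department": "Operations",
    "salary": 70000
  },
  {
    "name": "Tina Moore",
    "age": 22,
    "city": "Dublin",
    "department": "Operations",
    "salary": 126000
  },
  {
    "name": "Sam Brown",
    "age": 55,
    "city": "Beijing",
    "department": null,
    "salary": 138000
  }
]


Checking for missing (null) values in 6 records:

  Alice White: complete
  Carol Davis: complete
  Heidi White: complete
  Tina Moore: complete
  Tina Moore: complete
  Sam Brown: department

Per field:
  name: 0 missing
  age: 0 missing
  city: 0 missing
  department: 1 missing
  salary: 0 missing

Total missing values: 1
Records with any missing: 1

1 missing values (department: 1); 1 incomplete records


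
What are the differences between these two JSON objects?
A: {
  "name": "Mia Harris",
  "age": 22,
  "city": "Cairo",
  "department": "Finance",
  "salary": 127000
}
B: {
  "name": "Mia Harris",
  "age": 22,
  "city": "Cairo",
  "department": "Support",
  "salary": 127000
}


Comparing each field (in key order):
  name: same
  age: same
  city: same
  department: DIFFERENT
  salary: same
Differences:
  department: Finance -> Support

1 field(s) changed

1 change: department


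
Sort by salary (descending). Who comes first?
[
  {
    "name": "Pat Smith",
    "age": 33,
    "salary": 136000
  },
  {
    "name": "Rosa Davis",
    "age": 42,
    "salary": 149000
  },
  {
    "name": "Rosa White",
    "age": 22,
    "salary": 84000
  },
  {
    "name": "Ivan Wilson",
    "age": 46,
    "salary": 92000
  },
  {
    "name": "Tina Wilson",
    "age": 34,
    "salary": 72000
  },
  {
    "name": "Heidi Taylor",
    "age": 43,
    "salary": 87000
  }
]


Sort by: salary (descending)

Sorted order:
  1. Rosa Davis (salary = 149000)
  2. Pat Smith (salary = 136000)
  3. Ivan Wilson (salary = 92000)
  4. Heidi Taylor (salary = 87000)
  5. Rosa White (salary = 84000)
  6. Tina Wilson (salary = 72000)

First: Rosa Davis

Rosa Davis


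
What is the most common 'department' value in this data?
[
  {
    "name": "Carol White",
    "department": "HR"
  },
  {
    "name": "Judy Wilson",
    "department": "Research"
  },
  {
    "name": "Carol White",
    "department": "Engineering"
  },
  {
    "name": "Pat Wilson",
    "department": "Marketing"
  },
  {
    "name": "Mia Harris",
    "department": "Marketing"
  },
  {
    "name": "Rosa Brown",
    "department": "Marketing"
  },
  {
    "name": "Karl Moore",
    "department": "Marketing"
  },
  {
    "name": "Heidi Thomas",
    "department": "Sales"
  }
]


Counting 'department' values across 8 records:

  Marketing: 4 ####
  HR: 1 #
  Research: 1 #
  Engineering: 1 #
  Sales: 1 #

Most common: Marketing (4 times)

Marketing (4 times)


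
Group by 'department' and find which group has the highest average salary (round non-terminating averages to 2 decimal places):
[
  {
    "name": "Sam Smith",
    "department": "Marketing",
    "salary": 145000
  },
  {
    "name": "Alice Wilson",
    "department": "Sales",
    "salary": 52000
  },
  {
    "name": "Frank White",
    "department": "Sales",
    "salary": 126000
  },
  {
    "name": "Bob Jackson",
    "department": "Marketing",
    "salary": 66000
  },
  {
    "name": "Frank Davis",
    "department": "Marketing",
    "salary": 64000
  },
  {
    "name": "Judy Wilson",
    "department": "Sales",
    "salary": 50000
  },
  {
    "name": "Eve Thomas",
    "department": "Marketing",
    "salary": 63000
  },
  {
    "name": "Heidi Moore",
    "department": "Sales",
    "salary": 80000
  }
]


Group by: department

Groups:
  Marketing: 4 people, avg salary = 338000/4 = $84500
  Sales: 4 people, avg salary = 308000/4 = $77000

Highest average salary: Marketing ($84500)

Marketing ($84500)


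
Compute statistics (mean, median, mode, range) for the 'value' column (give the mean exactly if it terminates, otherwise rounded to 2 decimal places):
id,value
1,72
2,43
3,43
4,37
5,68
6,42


Data: [72, 43, 43, 37, 68, 42]
Count: 6
Sum: 305
Mean: 305/6 ≈ 50.83 (rounded to 2 decimal places)
Sorted: [37, 42, 43, 43, 68, 72]
Median: 43.0
Mode: 43 (2 times)
Range: 72 - 37 = 35
Min: 37, Max: 72

mean≈50.83, median=43.0, mode=43, range=35


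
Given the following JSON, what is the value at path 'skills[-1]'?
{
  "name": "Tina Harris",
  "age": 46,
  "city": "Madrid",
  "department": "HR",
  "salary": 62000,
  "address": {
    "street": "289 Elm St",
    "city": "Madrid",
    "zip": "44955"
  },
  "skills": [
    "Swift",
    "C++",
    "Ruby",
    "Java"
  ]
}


Query: skills[-1]
Path: skills -> last element
Value: Java

Java


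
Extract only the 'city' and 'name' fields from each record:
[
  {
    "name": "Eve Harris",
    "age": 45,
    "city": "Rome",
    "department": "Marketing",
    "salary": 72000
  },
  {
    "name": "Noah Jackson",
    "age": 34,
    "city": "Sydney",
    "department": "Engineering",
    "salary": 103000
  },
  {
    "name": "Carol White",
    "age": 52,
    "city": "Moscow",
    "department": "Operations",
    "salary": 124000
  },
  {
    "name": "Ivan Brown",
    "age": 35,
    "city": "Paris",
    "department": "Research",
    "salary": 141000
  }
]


Original: 4 records with fields: name, age, city, department, salary
Keep: ['city', 'name']
Drop: ['age', 'department', 'salary']
Result: 4 records, 2 fields each

[
  {
    "city": "Rome",
    "name": "Eve Harris"
  },
  {
    "city": "Sydney",
    "name": "Noah Jackson"
  },
  {
    "city": "Moscow",
    "name": "Carol White"
  },
  {
    "city": "Paris",
    "name": "Ivan Brown"
  }
]


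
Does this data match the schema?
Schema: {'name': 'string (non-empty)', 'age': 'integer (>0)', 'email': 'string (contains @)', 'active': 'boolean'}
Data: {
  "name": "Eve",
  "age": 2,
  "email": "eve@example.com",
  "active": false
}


Validating each field against schema:
  name: OK (non-empty string)
  age: OK (positive integer)
  email: OK (string with @)
  active: OK (boolean)

Result: VALID

VALID


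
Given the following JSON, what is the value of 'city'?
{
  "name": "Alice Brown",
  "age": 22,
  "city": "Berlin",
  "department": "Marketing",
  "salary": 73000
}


Looking up field 'city'
Value: Berlin

Berlin


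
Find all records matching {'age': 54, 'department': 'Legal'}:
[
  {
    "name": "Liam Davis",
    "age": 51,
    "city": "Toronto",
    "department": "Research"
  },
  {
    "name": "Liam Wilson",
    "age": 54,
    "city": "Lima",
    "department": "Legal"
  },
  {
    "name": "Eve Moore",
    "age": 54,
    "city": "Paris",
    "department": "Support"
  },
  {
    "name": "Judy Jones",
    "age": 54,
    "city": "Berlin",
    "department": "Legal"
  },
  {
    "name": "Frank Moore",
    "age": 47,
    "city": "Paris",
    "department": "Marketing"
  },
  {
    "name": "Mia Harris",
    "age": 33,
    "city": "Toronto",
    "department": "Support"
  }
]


Search criteria: {'age': 54, 'department': 'Legal'}

Checking 6 records:
  Liam Davis: {age: 51, department: Research}
  Liam Wilson: {age: 54, department: Legal} <-- MATCH
  Eve Moore: {age: 54, department: Support}
  Judy Jones: {age: 54, department: Legal} <-- MATCH
  Frank Moore: {age: 47, department: Marketing}
  Mia Harris: {age: 33, department: Support}

Matches: ["Liam Wilson", "Judy Jones"]

["Liam Wilson", "Judy Jones"]


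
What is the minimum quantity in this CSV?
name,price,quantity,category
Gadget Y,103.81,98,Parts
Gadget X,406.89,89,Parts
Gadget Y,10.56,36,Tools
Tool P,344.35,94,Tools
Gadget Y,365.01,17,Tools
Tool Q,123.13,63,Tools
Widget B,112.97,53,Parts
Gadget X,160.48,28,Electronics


Computing minimum quantity:
Values: [98, 89, 36, 94, 17, 63, 53, 28]
Min = 17

17


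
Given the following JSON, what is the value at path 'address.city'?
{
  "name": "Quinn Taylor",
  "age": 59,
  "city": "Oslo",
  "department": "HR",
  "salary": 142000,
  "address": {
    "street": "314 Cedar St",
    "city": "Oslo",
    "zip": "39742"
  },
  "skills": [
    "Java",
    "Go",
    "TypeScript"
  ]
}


Query: address.city
Path: address -> city
Value: Oslo

Oslo


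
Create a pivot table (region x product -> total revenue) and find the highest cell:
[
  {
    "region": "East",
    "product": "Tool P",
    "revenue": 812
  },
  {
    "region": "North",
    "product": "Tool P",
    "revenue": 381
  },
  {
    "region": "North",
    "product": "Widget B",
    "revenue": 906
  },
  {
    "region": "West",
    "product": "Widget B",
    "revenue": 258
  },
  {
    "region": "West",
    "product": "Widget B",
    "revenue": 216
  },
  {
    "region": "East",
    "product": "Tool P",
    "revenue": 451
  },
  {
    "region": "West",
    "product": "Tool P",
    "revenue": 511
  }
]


Pivot: region (rows) x product (columns) -> total revenue

     Tool P        Widget B    
East          1263             0  
North          381           906  
West           511           474  

Highest: East / Tool P = $1263

East / Tool P = $1263


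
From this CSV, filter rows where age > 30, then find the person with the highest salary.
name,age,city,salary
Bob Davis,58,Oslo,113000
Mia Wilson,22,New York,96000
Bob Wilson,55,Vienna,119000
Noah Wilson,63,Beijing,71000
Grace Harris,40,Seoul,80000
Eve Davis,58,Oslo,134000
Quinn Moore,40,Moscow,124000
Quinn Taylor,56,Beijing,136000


Filter: age > 30
Sort by: salary (descending)

Filtered records (7):
  Quinn Taylor, age 56, salary $136000
  Eve Davis, age 58, salary $134000
  Quinn Moore, age 40, salary $124000
  Bob Wilson, age 55, salary $119000
  Bob Davis, age 58, salary $113000
  Grace Harris, age 40, salary $80000
  Noah Wilson, age 63, salary $71000

Highest salary: Quinn Taylor ($136000)

Quinn Taylor


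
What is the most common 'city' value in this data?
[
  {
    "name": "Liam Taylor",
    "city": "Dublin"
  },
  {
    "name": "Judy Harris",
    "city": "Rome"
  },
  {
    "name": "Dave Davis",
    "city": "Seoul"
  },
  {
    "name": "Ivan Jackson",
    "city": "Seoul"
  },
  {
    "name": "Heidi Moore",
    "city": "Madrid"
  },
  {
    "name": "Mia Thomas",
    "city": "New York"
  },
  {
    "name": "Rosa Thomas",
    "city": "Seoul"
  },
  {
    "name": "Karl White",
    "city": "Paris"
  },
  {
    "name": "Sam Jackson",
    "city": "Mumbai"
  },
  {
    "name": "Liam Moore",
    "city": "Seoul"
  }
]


Counting 'city' values across 10 records:

  Seoul: 4 ####
  Dublin: 1 #
  Rome: 1 #
  Madrid: 1 #
  New York: 1 #
  Paris: 1 #
  Mumbai: 1 #

Most common: Seoul (4 times)

Seoul (4 times)
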